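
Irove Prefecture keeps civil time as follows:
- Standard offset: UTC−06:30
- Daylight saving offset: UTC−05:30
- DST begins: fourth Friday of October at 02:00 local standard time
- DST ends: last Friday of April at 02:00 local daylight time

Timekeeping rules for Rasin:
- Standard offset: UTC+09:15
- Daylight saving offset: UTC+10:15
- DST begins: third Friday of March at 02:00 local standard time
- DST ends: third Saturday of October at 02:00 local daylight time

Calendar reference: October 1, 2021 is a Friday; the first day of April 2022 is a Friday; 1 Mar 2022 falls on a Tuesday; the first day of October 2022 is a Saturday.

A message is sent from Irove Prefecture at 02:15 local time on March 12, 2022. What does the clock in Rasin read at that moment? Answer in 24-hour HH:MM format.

1 October 2021 is a Friday, so the first Friday is October 1 and the fourth is October 22.
1 April 2022 is a Friday, so Fridays fall on 1, 8, 15, 22, 29; the last is April 29.
March 12, 2022 falls between 22 October 2021 and 29 April 2022, so daylight saving is in effect and Irove Prefecture is at UTC−05:30.
02:15 Irove Prefecture + 5h30m = 07:45 UTC.
1 March 2022 is a Tuesday, so the first Friday is March 4 and the third is March 18.
1 October 2022 is a Saturday, so the first Saturday is October 1 and the third is October 15.
At the standard offset (UTC+09:15), 07:45 UTC + 9h15m = 17:00 Rasin standard time.
The standard-time date in Rasin, March 12, 2022, is outside the daylight-saving period (18 March – 15 October), so Rasin is on standard time, UTC+09:15.
07:45 UTC + 9h15m = 17:00 Rasin.

17:00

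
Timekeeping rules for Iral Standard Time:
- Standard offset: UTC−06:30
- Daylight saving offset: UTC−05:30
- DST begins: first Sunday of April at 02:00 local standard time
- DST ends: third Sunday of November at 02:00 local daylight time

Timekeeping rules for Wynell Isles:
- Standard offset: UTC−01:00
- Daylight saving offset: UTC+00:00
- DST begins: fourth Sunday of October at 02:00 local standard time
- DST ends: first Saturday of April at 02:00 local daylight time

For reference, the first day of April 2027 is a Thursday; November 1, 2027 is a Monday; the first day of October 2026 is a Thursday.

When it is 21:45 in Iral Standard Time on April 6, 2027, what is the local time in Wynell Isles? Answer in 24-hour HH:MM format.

1 April 2027 is a Thursday, so the first Sunday is April 4.
1 November 2027 is a Monday, so the first Sunday is November 7 and the third is November 21.
April 6, 2027 lies within the daylight-saving period (4 April – 21 November), so Iral Standard Time is on daylight time, UTC−05:30.
21:45 Iral Standard Time + 5h30m = 03:15 UTC (rolling into the next day, 7 April 2027).
1 October 2026 is a Thursday, so the first Sunday is October 4 and the fourth is October 25.
1 April 2027 is a Thursday, so the first Saturday is April 3.
At the standard offset (UTC−01:00), 03:15 UTC − 1h = 02:15 Wynell Isles standard time.
The standard-time date in Wynell Isles, April 7, 2027, is outside the daylight-saving period (25 October 2026 – 3 April 2027), so Wynell Isles is on standard time, UTC−01:00.
03:15 UTC − 1h = 02:15 Wynell Isles.

02:15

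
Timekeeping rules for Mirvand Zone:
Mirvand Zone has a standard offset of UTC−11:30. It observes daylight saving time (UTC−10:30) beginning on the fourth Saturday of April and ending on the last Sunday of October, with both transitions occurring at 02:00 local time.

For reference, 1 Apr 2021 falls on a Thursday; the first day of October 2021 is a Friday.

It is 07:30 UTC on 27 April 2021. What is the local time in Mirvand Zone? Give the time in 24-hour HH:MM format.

1 April 2021 is a Thursday, so the first Saturday is April 3 and the fourth is April 24.
1 October 2021 is a Friday, so Sundays fall on 3, 10, 17, 24, 31; the last is October 31.
At the standard offset (UTC−11:30), 07:30 UTC − 11h30m = 20:00 Mirvand Zone standard time (rolling into the previous day, 26 April 2021).
The standard-time date in Mirvand Zone, 26 April 2021, falls between 24 April and 31 October, so daylight saving is in effect and Mirvand Zone is at UTC−10:30.
07:30 UTC − 10h30m = 21:00 local (rolling into the previous day, 26 April 2021).

21:00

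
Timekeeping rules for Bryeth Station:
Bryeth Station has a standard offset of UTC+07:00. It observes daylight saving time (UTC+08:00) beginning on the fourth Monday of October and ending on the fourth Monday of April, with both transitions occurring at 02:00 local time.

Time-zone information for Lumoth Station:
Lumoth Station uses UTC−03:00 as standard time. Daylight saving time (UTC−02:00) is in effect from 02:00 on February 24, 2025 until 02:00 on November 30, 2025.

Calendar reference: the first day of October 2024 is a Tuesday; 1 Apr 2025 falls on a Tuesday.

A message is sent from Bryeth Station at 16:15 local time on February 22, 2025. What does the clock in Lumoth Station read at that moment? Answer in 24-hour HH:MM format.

1 October 2024 is a Tuesday, so the first Monday is October 7 and the fourth is October 28.
1 April 2025 is a Tuesday, so the first Monday is April 7 and the fourth is April 28.
February 22, 2025 lies within the daylight-saving period (28 October 2024 – 28 April 2025), so Bryeth Station is on daylight time, UTC+08:00.
16:15 Bryeth Station − 8h = 08:15 UTC.
At the standard offset (UTC−03:00), 08:15 UTC − 3h = 05:15 Lumoth Station standard time.
The standard-time date in Lumoth Station, February 22, 2025, is outside the daylight-saving period (24 February – 30 November), so Lumoth Station is on standard time, UTC−03:00.
08:15 UTC − 3h = 05:15 Lumoth Station.

05:15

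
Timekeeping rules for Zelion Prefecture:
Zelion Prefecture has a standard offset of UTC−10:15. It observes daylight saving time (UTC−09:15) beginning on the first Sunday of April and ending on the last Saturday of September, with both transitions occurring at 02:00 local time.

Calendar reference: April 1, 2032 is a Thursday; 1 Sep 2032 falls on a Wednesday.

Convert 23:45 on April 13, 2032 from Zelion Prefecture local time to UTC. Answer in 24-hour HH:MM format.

1 April 2032 is a Thursday, so the first Sunday is April 4.
1 September 2032 is a Wednesday, so Saturdays fall on 4, 11, 18, 25; the last is September 25.
April 13, 2032 falls between 4 April and 25 September, so daylight saving is in effect and Zelion Prefecture is at UTC−09:15.
23:45 local + 9h15m = 09:00 UTC (rolling into the next day, 14 April 2032).

09:00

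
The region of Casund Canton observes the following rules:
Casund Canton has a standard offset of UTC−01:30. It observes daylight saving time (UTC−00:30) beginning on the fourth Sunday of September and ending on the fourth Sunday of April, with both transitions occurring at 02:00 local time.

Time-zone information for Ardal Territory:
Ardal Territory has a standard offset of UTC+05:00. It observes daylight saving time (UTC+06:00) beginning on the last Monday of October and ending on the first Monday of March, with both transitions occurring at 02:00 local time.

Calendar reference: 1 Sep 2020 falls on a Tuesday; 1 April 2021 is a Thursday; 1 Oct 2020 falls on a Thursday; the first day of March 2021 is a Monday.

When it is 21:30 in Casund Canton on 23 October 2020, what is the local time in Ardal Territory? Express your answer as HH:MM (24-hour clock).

03:00

1 September 2020 is a Tuesday, so the first Sunday is September 6 and the fourth is September 27.
1 April 2021 is a Thursday, so the first Sunday is April 4 and the fourth is April 25.
23 October 2020 lies within the daylight-saving period (27 September 2020 – 25 April 2021), so Casund Canton is on daylight time, UTC−00:30.
21:30 Casund Canton + 0h30m = 22:00 UTC.
1 October 2020 is a Thursday, so Mondays fall on 5, 12, 19, 26; the last is October 26.
1 March 2021 is a Monday, so the first Monday is March 1.
At the standard offset (UTC+05:00), 22:00 UTC + 5h = 03:00 Ardal Territory standard time (rolling into the next day, 24 October 2020).
The standard-time date in Ardal Territory, 24 October 2020, does not fall between 26 October 2020 and 1 March 2021, so daylight saving is not in effect and Ardal Territory is at UTC+05:00.
22:00 UTC + 5h = 03:00 Ardal Territory (rolling into the next day, 24 October 2020).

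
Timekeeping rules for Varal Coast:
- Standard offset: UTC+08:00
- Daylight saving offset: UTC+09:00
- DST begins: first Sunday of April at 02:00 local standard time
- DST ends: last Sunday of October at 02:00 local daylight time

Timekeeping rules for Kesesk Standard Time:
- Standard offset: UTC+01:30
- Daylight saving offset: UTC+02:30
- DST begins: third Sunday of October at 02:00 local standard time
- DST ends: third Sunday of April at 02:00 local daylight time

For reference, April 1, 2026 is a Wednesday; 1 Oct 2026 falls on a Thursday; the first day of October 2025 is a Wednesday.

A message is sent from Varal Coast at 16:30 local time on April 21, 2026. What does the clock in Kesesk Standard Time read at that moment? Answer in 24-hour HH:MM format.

1 April 2026 is a Wednesday, so the first Sunday is April 5.
1 October 2026 is a Thursday, so Sundays fall on 4, 11, 18, 25; the last is October 25.
Daylight saving runs 5 April – 25 October; April 21, 2026 is inside that window, so Varal Coast is at UTC+09:00.
16:30 Varal Coast − 9h = 07:30 UTC.
1 October 2025 is a Wednesday, so the first Sunday is October 5 and the third is October 19.
1 April 2026 is a Wednesday, so the first Sunday is April 5 and the third is April 19.
At the standard offset (UTC+01:30), 07:30 UTC + 1h30m = 09:00 Kesesk Standard Time standard time.
The standard-time date in Kesesk Standard Time, April 21, 2026, is outside the daylight-saving period (19 October 2025 – 19 April 2026), so Kesesk Standard Time is on standard time, UTC+01:30.
07:30 UTC + 1h30m = 09:00 Kesesk Standard Time.

09:00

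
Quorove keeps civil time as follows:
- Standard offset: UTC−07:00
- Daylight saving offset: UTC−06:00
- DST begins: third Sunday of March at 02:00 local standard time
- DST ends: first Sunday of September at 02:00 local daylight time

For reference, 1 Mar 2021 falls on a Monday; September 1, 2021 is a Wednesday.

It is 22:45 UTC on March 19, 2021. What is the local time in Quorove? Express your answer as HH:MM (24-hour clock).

15:45

1 March 2021 is a Monday, so the first Sunday is March 7 and the third is March 21.
1 September 2021 is a Wednesday, so the first Sunday is September 5.
At the standard offset (UTC−07:00), 22:45 UTC − 7h = 15:45 Quorove standard time.
The standard-time date in Quorove, March 19, 2021, does not fall between 21 March and 5 September, so daylight saving is not in effect and Quorove is at UTC−07:00.
22:45 UTC − 7h = 15:45 local.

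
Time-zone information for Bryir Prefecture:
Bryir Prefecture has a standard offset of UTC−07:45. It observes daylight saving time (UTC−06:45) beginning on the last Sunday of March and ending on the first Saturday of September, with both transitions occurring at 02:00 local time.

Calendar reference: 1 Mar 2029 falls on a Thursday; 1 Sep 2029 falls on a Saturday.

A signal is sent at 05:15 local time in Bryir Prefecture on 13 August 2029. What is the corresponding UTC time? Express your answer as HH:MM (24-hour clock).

1 March 2029 is a Thursday, so Sundays fall on 4, 11, 18, 25; the last is March 25.
1 September 2029 is a Saturday, so the first Saturday is September 1.
Daylight saving runs 25 March – 1 September; 13 August 2029 is inside that window, so Bryir Prefecture is at UTC−06:45.
05:15 local + 6h45m = 12:00 UTC.

12:00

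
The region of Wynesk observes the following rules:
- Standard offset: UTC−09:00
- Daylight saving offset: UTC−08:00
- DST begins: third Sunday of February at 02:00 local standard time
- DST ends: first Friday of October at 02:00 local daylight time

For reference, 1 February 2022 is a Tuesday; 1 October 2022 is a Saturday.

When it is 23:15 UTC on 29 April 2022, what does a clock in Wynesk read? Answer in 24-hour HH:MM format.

1 February 2022 is a Tuesday, so the first Sunday is February 6 and the third is February 20.
1 October 2022 is a Saturday, so the first Friday is October 7.
At the standard offset (UTC−09:00), 23:15 UTC − 9h = 14:15 Wynesk standard time.
The standard-time date in Wynesk, 29 April 2022, falls between 20 February and 7 October, so daylight saving is in effect and Wynesk is at UTC−08:00.
23:15 UTC − 8h = 15:15 local.

15:15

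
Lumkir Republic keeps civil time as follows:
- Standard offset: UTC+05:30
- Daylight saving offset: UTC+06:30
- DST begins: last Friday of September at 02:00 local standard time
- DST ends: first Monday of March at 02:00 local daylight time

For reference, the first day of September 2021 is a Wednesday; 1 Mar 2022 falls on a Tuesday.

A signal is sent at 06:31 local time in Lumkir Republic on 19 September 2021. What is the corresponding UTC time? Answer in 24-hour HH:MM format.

1 September 2021 is a Wednesday, so Fridays fall on 3, 10, 17, 24; the last is September 24.
1 March 2022 is a Tuesday, so the first Monday is March 7.
Daylight saving runs 24 September 2021 – 7 March 2022; 19 September 2021 is outside that window, so Lumkir Republic is on standard time at UTC+05:30.
06:31 local − 5h30m = 01:01 UTC.

01:01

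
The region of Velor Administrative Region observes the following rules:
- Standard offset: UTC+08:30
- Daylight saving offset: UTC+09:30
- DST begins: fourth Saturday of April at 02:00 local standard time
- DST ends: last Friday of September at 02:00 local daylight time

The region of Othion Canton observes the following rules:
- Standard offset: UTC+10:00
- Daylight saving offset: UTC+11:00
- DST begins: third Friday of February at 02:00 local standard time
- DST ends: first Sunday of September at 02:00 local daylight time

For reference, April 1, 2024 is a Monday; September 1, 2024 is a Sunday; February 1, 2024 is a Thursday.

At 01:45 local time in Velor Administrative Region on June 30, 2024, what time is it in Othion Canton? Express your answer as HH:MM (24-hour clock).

03:15

1 April 2024 is a Monday, so the first Saturday is April 6 and the fourth is April 27.
1 September 2024 is a Sunday, so Fridays fall on 6, 13, 20, 27; the last is September 27.
Daylight saving runs 27 April – 27 September; June 30, 2024 is inside that window, so Velor Administrative Region is at UTC+09:30.
01:45 Velor Administrative Region − 9h30m = 16:15 UTC (rolling into the previous day, 29 June 2024).
1 February 2024 is a Thursday, so the first Friday is February 2 and the third is February 16.
1 September 2024 is a Sunday, so the first Sunday is September 1.
At the standard offset (UTC+10:00), 16:15 UTC + 10h = 02:15 Othion Canton standard time (rolling into the next day, 30 June 2024).
The standard-time date in Othion Canton, June 30, 2024, falls between 16 February and 1 September, so daylight saving is in effect and Othion Canton is at UTC+11:00.
16:15 UTC + 11h = 03:15 Othion Canton (rolling into the next day, 30 June 2024).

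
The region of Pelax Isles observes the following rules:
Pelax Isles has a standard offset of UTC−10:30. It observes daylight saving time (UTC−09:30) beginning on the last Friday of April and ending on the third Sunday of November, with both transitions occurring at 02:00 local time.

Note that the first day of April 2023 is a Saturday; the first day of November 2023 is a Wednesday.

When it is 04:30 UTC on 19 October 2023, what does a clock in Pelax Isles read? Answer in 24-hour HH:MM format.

1 April 2023 is a Saturday, so Fridays fall on 7, 14, 21, 28; the last is April 28.
1 November 2023 is a Wednesday, so the first Sunday is November 5 and the third is November 19.
At the standard offset (UTC−10:30), 04:30 UTC − 10h30m = 18:00 Pelax Isles standard time (rolling into the previous day, 18 October 2023).
The standard-time date in Pelax Isles, 18 October 2023, lies within the daylight-saving period (28 April – 19 November), so Pelax Isles is on daylight time, UTC−09:30.
04:30 UTC − 9h30m = 19:00 local (rolling into the previous day, 18 October 2023).

19:00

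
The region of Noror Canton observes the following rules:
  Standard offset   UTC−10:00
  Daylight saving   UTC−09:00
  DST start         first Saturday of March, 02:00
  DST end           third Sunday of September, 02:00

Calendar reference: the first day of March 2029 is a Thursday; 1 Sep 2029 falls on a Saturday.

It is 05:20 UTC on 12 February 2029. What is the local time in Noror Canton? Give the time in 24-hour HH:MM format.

1 March 2029 is a Thursday, so the first Saturday is March 3.
1 September 2029 is a Saturday, so the first Sunday is September 2 and the third is September 16.
At the standard offset (UTC−10:00), 05:20 UTC − 10h = 19:20 Noror Canton standard time (rolling into the previous day, 11 February 2029).
The standard-time date in Noror Canton, 11 February 2029, is outside the daylight-saving period (3 March – 16 September), so Noror Canton is on standard time, UTC−10:00.
05:20 UTC − 10h = 19:20 local (rolling into the previous day, 11 February 2029).

19:20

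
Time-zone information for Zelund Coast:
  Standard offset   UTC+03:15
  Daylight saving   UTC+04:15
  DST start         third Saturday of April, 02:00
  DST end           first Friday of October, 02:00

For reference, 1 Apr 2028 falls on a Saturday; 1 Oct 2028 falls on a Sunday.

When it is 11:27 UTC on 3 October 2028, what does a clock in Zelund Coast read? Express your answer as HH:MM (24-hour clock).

15:42

1 April 2028 is a Saturday, so the first Saturday is April 1 and the third is April 15.
1 October 2028 is a Sunday, so the first Friday is October 6.
At the standard offset (UTC+03:15), 11:27 UTC + 3h15m = 14:42 Zelund Coast standard time.
Daylight saving runs 15 April – 6 October; the standard-time date in Zelund Coast, 3 October 2028, is inside that window, so Zelund Coast is at UTC+04:15.
11:27 UTC + 4h15m = 15:42 local.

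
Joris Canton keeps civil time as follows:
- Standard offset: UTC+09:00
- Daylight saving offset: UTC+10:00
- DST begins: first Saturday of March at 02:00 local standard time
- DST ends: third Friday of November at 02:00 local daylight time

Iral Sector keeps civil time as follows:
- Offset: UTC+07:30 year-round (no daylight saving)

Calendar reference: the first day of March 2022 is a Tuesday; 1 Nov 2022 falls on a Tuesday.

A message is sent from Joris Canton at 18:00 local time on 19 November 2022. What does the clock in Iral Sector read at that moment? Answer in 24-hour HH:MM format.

16:30

1 March 2022 is a Tuesday, so the first Saturday is March 5.
1 November 2022 is a Tuesday, so the first Friday is November 4 and the third is November 18.
Daylight saving runs 5 March – 18 November; 19 November 2022 is outside that window, so Joris Canton is on standard time at UTC+09:00.
18:00 Joris Canton − 9h = 09:00 UTC.
Iral Sector stays on UTC+07:30 all year.
09:00 UTC + 7h30m = 16:30 Iral Sector.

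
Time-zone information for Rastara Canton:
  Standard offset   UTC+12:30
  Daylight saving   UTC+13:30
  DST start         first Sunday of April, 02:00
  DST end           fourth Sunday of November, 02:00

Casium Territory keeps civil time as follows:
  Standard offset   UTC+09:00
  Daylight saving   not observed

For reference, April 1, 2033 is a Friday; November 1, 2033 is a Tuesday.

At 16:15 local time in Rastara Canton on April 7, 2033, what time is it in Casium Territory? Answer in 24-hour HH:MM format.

1 April 2033 is a Friday, so the first Sunday is April 3.
1 November 2033 is a Tuesday, so the first Sunday is November 6 and the fourth is November 27.
Daylight saving runs 3 April – 27 November; April 7, 2033 is inside that window, so Rastara Canton is at UTC+13:30.
16:15 Rastara Canton − 13h30m = 02:45 UTC.
Casium Territory has no daylight saving, so its offset is UTC+09:00 year-round.
02:45 UTC + 9h = 11:45 Casium Territory.

11:45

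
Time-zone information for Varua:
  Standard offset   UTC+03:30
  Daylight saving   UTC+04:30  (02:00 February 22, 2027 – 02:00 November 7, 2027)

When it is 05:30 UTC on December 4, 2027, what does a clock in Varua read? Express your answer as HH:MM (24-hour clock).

At the standard offset (UTC+03:30), 05:30 UTC + 3h30m = 09:00 Varua standard time.
The standard-time date in Varua, December 4, 2027, is outside the daylight-saving period (22 February – 7 November), so Varua is on standard time, UTC+03:30.
05:30 UTC + 3h30m = 09:00 local.

09:00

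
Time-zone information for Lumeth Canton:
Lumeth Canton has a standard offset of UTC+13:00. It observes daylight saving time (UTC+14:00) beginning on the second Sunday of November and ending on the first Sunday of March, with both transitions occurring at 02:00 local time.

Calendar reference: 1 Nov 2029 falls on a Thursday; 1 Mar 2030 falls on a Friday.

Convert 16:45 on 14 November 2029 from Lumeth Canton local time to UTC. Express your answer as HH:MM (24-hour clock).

02:45

1 November 2029 is a Thursday, so the first Sunday is November 4 and the second is November 11.
1 March 2030 is a Friday, so the first Sunday is March 3.
Daylight saving runs 11 November 2029 – 3 March 2030; 14 November 2029 is inside that window, so Lumeth Canton is at UTC+14:00.
16:45 local − 14h = 02:45 UTC.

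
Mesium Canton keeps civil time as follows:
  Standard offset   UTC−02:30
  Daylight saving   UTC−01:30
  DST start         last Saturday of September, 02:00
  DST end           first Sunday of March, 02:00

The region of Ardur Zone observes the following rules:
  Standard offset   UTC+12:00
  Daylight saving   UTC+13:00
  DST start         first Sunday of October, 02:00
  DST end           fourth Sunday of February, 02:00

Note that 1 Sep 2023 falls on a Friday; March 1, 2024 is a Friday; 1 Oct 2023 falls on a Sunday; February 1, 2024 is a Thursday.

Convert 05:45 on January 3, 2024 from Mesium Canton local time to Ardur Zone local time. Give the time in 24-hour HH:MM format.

1 September 2023 is a Friday, so Saturdays fall on 2, 9, 16, 23, 30; the last is September 30.
1 March 2024 is a Friday, so the first Sunday is March 3.
Daylight saving runs 30 September 2023 – 3 March 2024; January 3, 2024 is inside that window, so Mesium Canton is at UTC−01:30.
05:45 Mesium Canton + 1h30m = 07:15 UTC.
1 October 2023 is a Sunday, so the first Sunday is October 1.
1 February 2024 is a Thursday, so the first Sunday is February 4 and the fourth is February 25.
At the standard offset (UTC+12:00), 07:15 UTC + 12h = 19:15 Ardur Zone standard time.
The standard-time date in Ardur Zone, January 3, 2024, lies within the daylight-saving period (1 October 2023 – 25 February 2024), so Ardur Zone is on daylight time, UTC+13:00.
07:15 UTC + 13h = 20:15 Ardur Zone.

20:15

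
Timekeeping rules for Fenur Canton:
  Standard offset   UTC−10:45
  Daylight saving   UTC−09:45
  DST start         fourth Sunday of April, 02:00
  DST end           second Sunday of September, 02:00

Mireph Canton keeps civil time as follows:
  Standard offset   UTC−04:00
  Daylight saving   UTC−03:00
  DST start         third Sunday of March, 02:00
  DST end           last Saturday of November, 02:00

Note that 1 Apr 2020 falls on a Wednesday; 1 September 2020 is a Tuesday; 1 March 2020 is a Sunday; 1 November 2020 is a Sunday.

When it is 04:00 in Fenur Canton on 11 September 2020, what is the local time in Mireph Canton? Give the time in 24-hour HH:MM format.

1 April 2020 is a Wednesday, so the first Sunday is April 5 and the fourth is April 26.
1 September 2020 is a Tuesday, so the first Sunday is September 6 and the second is September 13.
Daylight saving runs 26 April – 13 September; 11 September 2020 is inside that window, so Fenur Canton is at UTC−09:45.
04:00 Fenur Canton + 9h45m = 13:45 UTC.
1 March 2020 is a Sunday, so the first Sunday is March 1 and the third is March 15.
1 November 2020 is a Sunday, so Saturdays fall on 7, 14, 21, 28; the last is November 28.
At the standard offset (UTC−04:00), 13:45 UTC − 4h = 09:45 Mireph Canton standard time.
Daylight saving runs 15 March – 28 November; the standard-time date in Mireph Canton, 11 September 2020, is inside that window, so Mireph Canton is at UTC−03:00.
13:45 UTC − 3h = 10:45 Mireph Canton.

10:45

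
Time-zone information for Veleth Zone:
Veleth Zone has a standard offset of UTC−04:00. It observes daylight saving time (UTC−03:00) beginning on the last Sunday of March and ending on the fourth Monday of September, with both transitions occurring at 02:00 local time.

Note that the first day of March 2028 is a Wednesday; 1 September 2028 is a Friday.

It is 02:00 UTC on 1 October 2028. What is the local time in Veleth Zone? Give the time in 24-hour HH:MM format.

22:00

1 March 2028 is a Wednesday, so Sundays fall on 5, 12, 19, 26; the last is March 26.
1 September 2028 is a Friday, so the first Monday is September 4 and the fourth is September 25.
At the standard offset (UTC−04:00), 02:00 UTC − 4h = 22:00 Veleth Zone standard time (rolling into the previous day, 30 September 2028).
The standard-time date in Veleth Zone, 30 September 2028, is outside the daylight-saving period (26 March – 25 September), so Veleth Zone is on standard time, UTC−04:00.
02:00 UTC − 4h = 22:00 local (rolling into the previous day, 30 September 2028).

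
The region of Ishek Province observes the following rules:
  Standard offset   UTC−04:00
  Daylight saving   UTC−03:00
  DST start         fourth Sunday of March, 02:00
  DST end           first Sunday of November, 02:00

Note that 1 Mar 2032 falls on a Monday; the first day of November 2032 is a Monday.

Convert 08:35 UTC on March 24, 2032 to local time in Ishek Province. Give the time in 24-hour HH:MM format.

04:35

1 March 2032 is a Monday, so the first Sunday is March 7 and the fourth is March 28.
1 November 2032 is a Monday, so the first Sunday is November 7.
At the standard offset (UTC−04:00), 08:35 UTC − 4h = 04:35 Ishek Province standard time.
Daylight saving runs 28 March – 7 November; the standard-time date in Ishek Province, March 24, 2032, is outside that window, so Ishek Province is on standard time at UTC−04:00.
08:35 UTC − 4h = 04:35 local.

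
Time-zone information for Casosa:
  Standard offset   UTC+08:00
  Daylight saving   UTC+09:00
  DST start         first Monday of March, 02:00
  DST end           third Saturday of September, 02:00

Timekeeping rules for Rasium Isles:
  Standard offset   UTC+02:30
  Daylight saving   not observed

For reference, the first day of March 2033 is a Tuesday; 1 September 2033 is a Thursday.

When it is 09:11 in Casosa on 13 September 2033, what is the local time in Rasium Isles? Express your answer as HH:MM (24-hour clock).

02:41

1 March 2033 is a Tuesday, so the first Monday is March 7.
1 September 2033 is a Thursday, so the first Saturday is September 3 and the third is September 17.
13 September 2033 falls between 7 March and 17 September, so daylight saving is in effect and Casosa is at UTC+09:00.
09:11 Casosa − 9h = 00:11 UTC.
Rasium Isles has no daylight saving, so its offset is UTC+02:30 year-round.
00:11 UTC + 2h30m = 02:41 Rasium Isles.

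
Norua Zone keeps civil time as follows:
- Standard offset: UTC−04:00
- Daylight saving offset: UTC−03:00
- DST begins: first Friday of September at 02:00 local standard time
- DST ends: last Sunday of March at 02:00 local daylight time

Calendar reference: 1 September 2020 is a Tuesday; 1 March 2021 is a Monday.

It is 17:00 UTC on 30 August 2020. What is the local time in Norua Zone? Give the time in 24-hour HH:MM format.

13:00

1 September 2020 is a Tuesday, so the first Friday is September 4.
1 March 2021 is a Monday, so Sundays fall on 7, 14, 21, 28; the last is March 28.
At the standard offset (UTC−04:00), 17:00 UTC − 4h = 13:00 Norua Zone standard time.
Daylight saving runs 4 September 2020 – 28 March 2021; the standard-time date in Norua Zone, 30 August 2020, is outside that window, so Norua Zone is on standard time at UTC−04:00.
17:00 UTC − 4h = 13:00 local.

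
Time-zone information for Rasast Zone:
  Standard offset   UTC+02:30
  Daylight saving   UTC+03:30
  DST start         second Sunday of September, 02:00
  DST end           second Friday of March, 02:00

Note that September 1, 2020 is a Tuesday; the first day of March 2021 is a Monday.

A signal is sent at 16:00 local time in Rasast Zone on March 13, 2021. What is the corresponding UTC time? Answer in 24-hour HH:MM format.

1 September 2020 is a Tuesday, so the first Sunday is September 6 and the second is September 13.
1 March 2021 is a Monday, so the first Friday is March 5 and the second is March 12.
Daylight saving runs 13 September 2020 – 12 March 2021; March 13, 2021 is outside that window, so Rasast Zone is on standard time at UTC+02:30.
16:00 local − 2h30m = 13:30 UTC.

13:30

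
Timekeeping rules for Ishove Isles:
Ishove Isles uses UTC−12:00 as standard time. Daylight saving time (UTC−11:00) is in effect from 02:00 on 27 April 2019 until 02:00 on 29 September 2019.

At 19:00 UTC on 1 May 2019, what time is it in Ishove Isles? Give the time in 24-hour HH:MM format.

At the standard offset (UTC−12:00), 19:00 UTC − 12h = 07:00 Ishove Isles standard time.
The standard-time date in Ishove Isles, 1 May 2019, falls between 27 April and 29 September, so daylight saving is in effect and Ishove Isles is at UTC−11:00.
19:00 UTC − 11h = 08:00 local.

08:00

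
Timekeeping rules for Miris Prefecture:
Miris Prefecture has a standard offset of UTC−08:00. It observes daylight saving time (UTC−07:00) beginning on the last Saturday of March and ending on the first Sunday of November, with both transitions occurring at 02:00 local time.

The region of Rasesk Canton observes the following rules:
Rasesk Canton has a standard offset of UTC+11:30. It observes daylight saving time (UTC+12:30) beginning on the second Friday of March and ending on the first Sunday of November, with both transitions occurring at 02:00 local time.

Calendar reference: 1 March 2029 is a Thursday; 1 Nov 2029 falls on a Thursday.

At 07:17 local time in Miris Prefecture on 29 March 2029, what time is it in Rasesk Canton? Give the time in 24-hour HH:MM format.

03:47

1 March 2029 is a Thursday, so Saturdays fall on 3, 10, 17, 24, 31; the last is March 31.
1 November 2029 is a Thursday, so the first Sunday is November 4.
Daylight saving runs 31 March – 4 November; 29 March 2029 is outside that window, so Miris Prefecture is on standard time at UTC−08:00.
07:17 Miris Prefecture + 8h = 15:17 UTC.
1 March 2029 is a Thursday, so the first Friday is March 2 and the second is March 9.
1 November 2029 is a Thursday, so the first Sunday is November 4.
At the standard offset (UTC+11:30), 15:17 UTC + 11h30m = 02:47 Rasesk Canton standard time (rolling into the next day, 30 March 2029).
Daylight saving runs 9 March – 4 November; the standard-time date in Rasesk Canton, 30 March 2029, is inside that window, so Rasesk Canton is at UTC+12:30.
15:17 UTC + 12h30m = 03:47 Rasesk Canton (rolling into the next day, 30 March 2029).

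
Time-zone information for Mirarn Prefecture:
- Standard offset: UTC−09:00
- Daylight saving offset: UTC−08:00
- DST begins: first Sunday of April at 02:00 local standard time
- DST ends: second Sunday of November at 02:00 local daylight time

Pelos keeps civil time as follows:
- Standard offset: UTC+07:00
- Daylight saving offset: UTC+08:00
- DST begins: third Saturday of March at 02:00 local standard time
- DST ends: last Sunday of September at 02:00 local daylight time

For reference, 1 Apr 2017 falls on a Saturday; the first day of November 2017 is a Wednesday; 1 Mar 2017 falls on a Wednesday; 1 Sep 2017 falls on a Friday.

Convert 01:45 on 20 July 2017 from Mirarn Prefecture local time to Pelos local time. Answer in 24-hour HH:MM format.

17:45

1 April 2017 is a Saturday, so the first Sunday is April 2.
1 November 2017 is a Wednesday, so the first Sunday is November 5 and the second is November 12.
20 July 2017 lies within the daylight-saving period (2 April – 12 November), so Mirarn Prefecture is on daylight time, UTC−08:00.
01:45 Mirarn Prefecture + 8h = 09:45 UTC.
1 March 2017 is a Wednesday, so the first Saturday is March 4 and the third is March 18.
1 September 2017 is a Friday, so Sundays fall on 3, 10, 17, 24; the last is September 24.
At the standard offset (UTC+07:00), 09:45 UTC + 7h = 16:45 Pelos standard time.
Daylight saving runs 18 March – 24 September; the standard-time date in Pelos, 20 July 2017, is inside that window, so Pelos is at UTC+08:00.
09:45 UTC + 8h = 17:45 Pelos.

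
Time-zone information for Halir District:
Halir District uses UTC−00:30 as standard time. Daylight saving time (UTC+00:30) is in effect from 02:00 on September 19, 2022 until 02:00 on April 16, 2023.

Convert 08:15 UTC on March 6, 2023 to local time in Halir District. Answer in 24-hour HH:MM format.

08:45

At the standard offset (UTC−00:30), 08:15 UTC − 0h30m = 07:45 Halir District standard time.
Daylight saving runs 19 September 2022 – 16 April 2023; the standard-time date in Halir District, March 6, 2023, is inside that window, so Halir District is at UTC+00:30.
08:15 UTC + 0h30m = 08:45 local.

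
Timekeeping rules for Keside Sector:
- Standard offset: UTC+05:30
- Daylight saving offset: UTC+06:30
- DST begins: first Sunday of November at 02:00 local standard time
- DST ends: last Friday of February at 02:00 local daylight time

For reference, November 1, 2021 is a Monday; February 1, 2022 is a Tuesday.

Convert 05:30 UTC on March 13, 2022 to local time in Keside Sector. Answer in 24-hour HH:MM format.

1 November 2021 is a Monday, so the first Sunday is November 7.
1 February 2022 is a Tuesday, so Fridays fall on 4, 11, 18, 25; the last is February 25.
At the standard offset (UTC+05:30), 05:30 UTC + 5h30m = 11:00 Keside Sector standard time.
The standard-time date in Keside Sector, March 13, 2022, does not fall between 7 November 2021 and 25 February 2022, so daylight saving is not in effect and Keside Sector is at UTC+05:30.
05:30 UTC + 5h30m = 11:00 local.

11:00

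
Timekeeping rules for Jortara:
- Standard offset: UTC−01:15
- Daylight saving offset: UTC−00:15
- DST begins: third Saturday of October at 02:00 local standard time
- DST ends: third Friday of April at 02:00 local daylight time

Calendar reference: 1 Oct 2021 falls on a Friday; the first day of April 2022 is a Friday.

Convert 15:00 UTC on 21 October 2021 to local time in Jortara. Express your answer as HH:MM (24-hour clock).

14:45

1 October 2021 is a Friday, so the first Saturday is October 2 and the third is October 16.
1 April 2022 is a Friday, so the first Friday is April 1 and the third is April 15.
At the standard offset (UTC−01:15), 15:00 UTC − 1h15m = 13:45 Jortara standard time.
Daylight saving runs 16 October 2021 – 15 April 2022; the standard-time date in Jortara, 21 October 2021, is inside that window, so Jortara is at UTC−00:15.
15:00 UTC − 0h15m = 14:45 local.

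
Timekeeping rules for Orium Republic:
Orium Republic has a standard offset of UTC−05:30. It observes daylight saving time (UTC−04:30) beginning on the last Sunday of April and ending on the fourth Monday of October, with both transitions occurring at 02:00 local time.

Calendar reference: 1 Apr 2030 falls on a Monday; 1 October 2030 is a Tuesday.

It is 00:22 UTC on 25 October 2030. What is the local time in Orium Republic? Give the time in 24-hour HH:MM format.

1 April 2030 is a Monday, so Sundays fall on 7, 14, 21, 28; the last is April 28.
1 October 2030 is a Tuesday, so the first Monday is October 7 and the fourth is October 28.
At the standard offset (UTC−05:30), 00:22 UTC − 5h30m = 18:52 Orium Republic standard time (rolling into the previous day, 24 October 2030).
The standard-time date in Orium Republic, 24 October 2030, lies within the daylight-saving period (28 April – 28 October), so Orium Republic is on daylight time, UTC−04:30.
00:22 UTC − 4h30m = 19:52 local (rolling into the previous day, 24 October 2030).

19:52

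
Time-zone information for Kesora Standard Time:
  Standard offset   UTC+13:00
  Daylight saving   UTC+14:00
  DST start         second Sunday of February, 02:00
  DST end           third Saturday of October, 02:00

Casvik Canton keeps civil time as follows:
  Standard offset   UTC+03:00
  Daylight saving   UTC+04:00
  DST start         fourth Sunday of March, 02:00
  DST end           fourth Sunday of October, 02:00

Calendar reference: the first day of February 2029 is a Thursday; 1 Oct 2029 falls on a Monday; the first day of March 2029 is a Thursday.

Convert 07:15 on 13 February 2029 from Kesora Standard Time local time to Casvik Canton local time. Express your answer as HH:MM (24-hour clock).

20:15

1 February 2029 is a Thursday, so the first Sunday is February 4 and the second is February 11.
1 October 2029 is a Monday, so the first Saturday is October 6 and the third is October 20.
13 February 2029 falls between 11 February and 20 October, so daylight saving is in effect and Kesora Standard Time is at UTC+14:00.
07:15 Kesora Standard Time − 14h = 17:15 UTC (rolling into the previous day, 12 February 2029).
1 March 2029 is a Thursday, so the first Sunday is March 4 and the fourth is March 25.
1 October 2029 is a Monday, so the first Sunday is October 7 and the fourth is October 28.
At the standard offset (UTC+03:00), 17:15 UTC + 3h = 20:15 Casvik Canton standard time.
Daylight saving runs 25 March – 28 October; the standard-time date in Casvik Canton, 12 February 2029, is outside that window, so Casvik Canton is on standard time at UTC+03:00.
17:15 UTC + 3h = 20:15 Casvik Canton.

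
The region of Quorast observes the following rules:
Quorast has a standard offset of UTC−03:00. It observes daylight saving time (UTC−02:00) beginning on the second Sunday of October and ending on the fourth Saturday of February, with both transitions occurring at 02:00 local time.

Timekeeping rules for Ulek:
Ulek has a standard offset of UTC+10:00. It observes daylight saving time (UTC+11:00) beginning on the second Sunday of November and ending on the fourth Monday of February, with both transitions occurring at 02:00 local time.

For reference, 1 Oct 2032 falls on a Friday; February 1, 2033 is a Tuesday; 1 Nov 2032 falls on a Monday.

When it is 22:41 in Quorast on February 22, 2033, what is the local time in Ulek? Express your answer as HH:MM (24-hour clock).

11:41

1 October 2032 is a Friday, so the first Sunday is October 3 and the second is October 10.
1 February 2033 is a Tuesday, so the first Saturday is February 5 and the fourth is February 26.
Daylight saving runs 10 October 2032 – 26 February 2033; February 22, 2033 is inside that window, so Quorast is at UTC−02:00.
22:41 Quorast + 2h = 00:41 UTC (rolling into the next day, 23 February 2033).
1 November 2032 is a Monday, so the first Sunday is November 7 and the second is November 14.
1 February 2033 is a Tuesday, so the first Monday is February 7 and the fourth is February 28.
At the standard offset (UTC+10:00), 00:41 UTC + 10h = 10:41 Ulek standard time.
The standard-time date in Ulek, February 23, 2033, falls between 14 November 2032 and 28 February 2033, so daylight saving is in effect and Ulek is at UTC+11:00.
00:41 UTC + 11h = 11:41 Ulek.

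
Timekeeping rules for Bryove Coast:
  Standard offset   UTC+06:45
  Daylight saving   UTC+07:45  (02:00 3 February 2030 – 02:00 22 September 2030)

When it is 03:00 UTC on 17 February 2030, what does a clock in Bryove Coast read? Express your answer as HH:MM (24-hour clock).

At the standard offset (UTC+06:45), 03:00 UTC + 6h45m = 09:45 Bryove Coast standard time.
Daylight saving runs 3 February – 22 September; the standard-time date in Bryove Coast, 17 February 2030, is inside that window, so Bryove Coast is at UTC+07:45.
03:00 UTC + 7h45m = 10:45 local.

10:45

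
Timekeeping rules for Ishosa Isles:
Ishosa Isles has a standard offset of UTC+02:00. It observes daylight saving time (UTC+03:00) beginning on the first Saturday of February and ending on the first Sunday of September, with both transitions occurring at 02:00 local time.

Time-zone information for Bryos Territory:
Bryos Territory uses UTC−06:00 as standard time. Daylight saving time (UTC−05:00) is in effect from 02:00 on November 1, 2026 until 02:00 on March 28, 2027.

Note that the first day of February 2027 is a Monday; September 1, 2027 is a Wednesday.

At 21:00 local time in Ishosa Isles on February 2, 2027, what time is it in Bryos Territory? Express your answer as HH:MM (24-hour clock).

1 February 2027 is a Monday, so the first Saturday is February 6.
1 September 2027 is a Wednesday, so the first Sunday is September 5.
February 2, 2027 is outside the daylight-saving period (6 February – 5 September), so Ishosa Isles is on standard time, UTC+02:00.
21:00 Ishosa Isles − 2h = 19:00 UTC.
At the standard offset (UTC−06:00), 19:00 UTC − 6h = 13:00 Bryos Territory standard time.
The standard-time date in Bryos Territory, February 2, 2027, falls between 1 November 2026 and 28 March 2027, so daylight saving is in effect and Bryos Territory is at UTC−05:00.
19:00 UTC − 5h = 14:00 Bryos Territory.

14:00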